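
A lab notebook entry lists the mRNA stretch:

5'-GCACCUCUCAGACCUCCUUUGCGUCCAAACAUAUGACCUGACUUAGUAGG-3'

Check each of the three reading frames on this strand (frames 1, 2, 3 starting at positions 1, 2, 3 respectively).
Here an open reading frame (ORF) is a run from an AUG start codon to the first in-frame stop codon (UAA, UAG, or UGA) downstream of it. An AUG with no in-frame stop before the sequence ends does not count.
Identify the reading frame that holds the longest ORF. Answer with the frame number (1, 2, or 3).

Frame 1: GCA CCU CUC AGA CCU CCU UUG CGU CCA AAC AUA UGA CCU GAC UUA GUA — no AUG→stop ORF.
Frame 2: CAC CUC UCA GAC CUC CUU UGC GUC CAA ACA UAU GAC CUG ACU UAG UAG — no AUG→stop ORF.
Frame 3: ACC UCU CAG ACC UCC UUU GCG UCC AAA CAU AUG ACC UGA CUU AGU AGG — AUG at 33, stop UGA at 39 → 9 nt.
Longest ORF is 9 nt in frame 3 (positions 33–41).

3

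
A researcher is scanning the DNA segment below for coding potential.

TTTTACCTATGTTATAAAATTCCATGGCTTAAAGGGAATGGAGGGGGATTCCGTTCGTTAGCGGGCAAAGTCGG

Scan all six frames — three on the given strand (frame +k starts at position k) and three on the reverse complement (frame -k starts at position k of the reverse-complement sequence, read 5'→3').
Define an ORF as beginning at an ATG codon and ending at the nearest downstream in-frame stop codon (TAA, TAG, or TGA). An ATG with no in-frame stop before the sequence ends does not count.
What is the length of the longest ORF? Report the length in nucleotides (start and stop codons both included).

Reverse complement (5'→3'): CCGACTTTGCCCGCTAACGAACGGAATCCCCCTCCATTCCCTTTAAGCCATGGAATTTTATAACATAGGTAAAA
Frame +1: TTT TAC CTA TGT TAT AAA ATT CCA TGG CTT AAA GGG AAT GGA GGG GGA TTC CGT TCG TTA GCG GGC AAA GTC — no ATG→stop ORF.
Frame +2: TTT ACC TAT GTT ATA AAA TTC CAT GGC TTA AAG GGA ATG GAG GGG GAT TCC GTT CGT TAG CGG GCA AAG TCG — ATG at 38, stop TAG at 59 → 24 nt.
Frame +3: TTA CCT ATG TTA TAA AAT TCC ATG GCT TAA AGG GAA TGG AGG GGG ATT CCG TTC GTT AGC GGG CAA AGT CGG — ATG at 9, stop TAA at 15 → 9 nt; ATG at 24, stop TAA at 30 → 9 nt.
Frame -1: CCG ACT TTG CCC GCT AAC GAA CGG AAT CCC CCT CCA TTC CCT TTA AGC CAT GGA ATT TTA TAA CAT AGG TAA — no ATG→stop ORF.
Frame -2: CGA CTT TGC CCG CTA ACG AAC GGA ATC CCC CTC CAT TCC CTT TAA GCC ATG GAA TTT TAT AAC ATA GGT AAA — no ATG→stop ORF.
Frame -3: GAC TTT GCC CGC TAA CGA ACG GAA TCC CCC TCC ATT CCC TTT AAG CCA TGG AAT TTT ATA ACA TAG GTA AAA — no ATG→stop ORF.
Longest: frame +2, positions 38–61, 24 nt = 8 codons = 7 aa. → 24 nucleotides.

24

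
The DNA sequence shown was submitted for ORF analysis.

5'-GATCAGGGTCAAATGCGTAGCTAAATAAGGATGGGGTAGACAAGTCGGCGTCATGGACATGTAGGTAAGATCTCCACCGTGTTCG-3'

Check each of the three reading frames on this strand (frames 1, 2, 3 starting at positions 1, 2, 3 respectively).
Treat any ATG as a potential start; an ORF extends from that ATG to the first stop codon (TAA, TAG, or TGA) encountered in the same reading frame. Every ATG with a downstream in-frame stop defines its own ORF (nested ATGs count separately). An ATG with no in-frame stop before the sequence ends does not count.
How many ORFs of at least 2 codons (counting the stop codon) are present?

4

Frame 1: GAT CAG GGT CAA ATG CGT AGC TAA ATA AGG ATG GGG TAG ACA AGT CGG CGT CAT GGA CAT GTA GGT AAG ATC TCC ACC GTG TTC — ATG at 13, stop TAA at 22 → 12 nt; ATG at 31, stop TAG at 37 → 9 nt.
Frame 2: ATC AGG GTC AAA TGC GTA GCT AAA TAA GGA TGG GGT AGA CAA GTC GGC GTC ATG GAC ATG TAG GTA AGA TCT CCA CCG TGT TCG — ATG at 53, stop TAG at 62 → 12 nt; ATG at 59, stop TAG at 62 → 6 nt.
Frame 3: TCA GGG TCA AAT GCG TAG CTA AAT AAG GAT GGG GTA GAC AAG TCG GCG TCA TGG ACA TGT AGG TAA GAT CTC CAC CGT GTT — no ATG→stop ORF.
ORFs ≥ 2 codons: frame 1 13–24 (4 codons), frame 1 31–39 (3 codons), frame 2 53–64 (4 codons), frame 2 59–64 (2 codons). Count = 4.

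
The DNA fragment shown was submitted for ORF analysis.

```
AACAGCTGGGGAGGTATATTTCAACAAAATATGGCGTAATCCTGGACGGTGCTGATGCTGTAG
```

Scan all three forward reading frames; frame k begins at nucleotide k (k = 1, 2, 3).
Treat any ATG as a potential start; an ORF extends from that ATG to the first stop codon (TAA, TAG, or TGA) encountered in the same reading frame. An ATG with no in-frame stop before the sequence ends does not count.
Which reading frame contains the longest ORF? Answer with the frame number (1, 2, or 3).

1

Frame 1: AAC AGC TGG GGA GGT ATA TTT CAA CAA AAT ATG GCG TAA TCC TGG ACG GTG CTG ATG CTG TAG — ATG at 31, stop TAA at 37 → 9 nt; ATG at 55, stop TAG at 61 → 9 nt.
Frame 2: ACA GCT GGG GAG GTA TAT TTC AAC AAA ATA TGG CGT AAT CCT GGA CGG TGC TGA TGC TGT — no ATG→stop ORF.
Frame 3: CAG CTG GGG AGG TAT ATT TCA ACA AAA TAT GGC GTA ATC CTG GAC GGT GCT GAT GCT GTA — no ATG→stop ORF.
Longest ORF is 9 nt in frame 1 (positions 31–39).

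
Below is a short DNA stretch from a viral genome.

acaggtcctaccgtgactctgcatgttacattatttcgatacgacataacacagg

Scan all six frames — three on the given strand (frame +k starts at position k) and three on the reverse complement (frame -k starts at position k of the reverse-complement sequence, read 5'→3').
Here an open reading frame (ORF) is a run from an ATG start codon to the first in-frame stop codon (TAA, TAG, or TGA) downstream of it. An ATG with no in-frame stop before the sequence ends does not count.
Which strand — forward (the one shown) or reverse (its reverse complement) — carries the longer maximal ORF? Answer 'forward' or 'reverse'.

forward

Reverse complement (5'→3'): CCTGTGTTATGTCGTATCGAAATAATGTAACATGCAGAGTCACGGTAGGACCTGT
Frame +1: ACA GGT CCT ACC GTG ACT CTG CAT GTT ACA TTA TTT CGA TAC GAC ATA ACA CAG — no ATG→stop ORF.
Frame +2: CAG GTC CTA CCG TGA CTC TGC ATG TTA CAT TAT TTC GAT ACG ACA TAA CAC AGG — ATG at 23, stop TAA at 47 → 27 nt.
Frame +3: AGG TCC TAC CGT GAC TCT GCA TGT TAC ATT ATT TCG ATA CGA CAT AAC ACA — no ATG→stop ORF.
Frame -1: CCT GTG TTA TGT CGT ATC GAA ATA ATG TAA CAT GCA GAG TCA CGG TAG GAC CTG — ATG at 25, stop TAA at 28 → 6 nt.
Frame -2: CTG TGT TAT GTC GTA TCG AAA TAA TGT AAC ATG CAG AGT CAC GGT AGG ACC TGT — no ATG→stop ORF.
Frame -3: TGT GTT ATG TCG TAT CGA AAT AAT GTA ACA TGC AGA GTC ACG GTA GGA CCT — no ATG→stop ORF.
Forward-strand max 27 nt; reverse-strand max 6 nt. The forward strand has the longer ORF.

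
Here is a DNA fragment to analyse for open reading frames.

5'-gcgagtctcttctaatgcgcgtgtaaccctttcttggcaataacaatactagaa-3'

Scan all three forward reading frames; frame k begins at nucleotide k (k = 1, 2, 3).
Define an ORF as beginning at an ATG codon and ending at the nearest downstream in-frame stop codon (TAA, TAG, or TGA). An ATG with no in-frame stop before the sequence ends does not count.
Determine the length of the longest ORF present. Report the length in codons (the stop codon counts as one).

4

Frame 1: GCG AGT CTC TTC TAA TGC GCG TGT AAC CCT TTC TTG GCA ATA ACA ATA CTA GAA — no ATG→stop ORF.
Frame 2: CGA GTC TCT TCT AAT GCG CGT GTA ACC CTT TCT TGG CAA TAA CAA TAC TAG — no ATG→stop ORF.
Frame 3: GAG TCT CTT CTA ATG CGC GTG TAA CCC TTT CTT GGC AAT AAC AAT ACT AGA — ATG at 15, stop TAA at 24 → 12 nt.
Longest: frame 3, positions 15–26, 12 nt = 4 codons = 3 aa. → 4 codons.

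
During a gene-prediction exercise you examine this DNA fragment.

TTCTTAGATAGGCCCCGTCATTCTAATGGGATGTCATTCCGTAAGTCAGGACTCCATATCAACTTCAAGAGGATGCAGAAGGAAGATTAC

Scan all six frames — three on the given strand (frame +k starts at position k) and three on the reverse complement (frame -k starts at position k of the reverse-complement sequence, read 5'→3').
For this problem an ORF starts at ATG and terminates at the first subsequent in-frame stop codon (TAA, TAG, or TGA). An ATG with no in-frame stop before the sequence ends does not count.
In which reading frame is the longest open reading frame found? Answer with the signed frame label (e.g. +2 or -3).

-1

Reverse complement (5'→3'): GTAATCTTCCTTCTGCATCCTCTTGAAGTTGATATGGAGTCCTGACTTACGGAATGACATCCCATTAGAATGACGGGGCCTATCTAAGAA
Frame +1: TTC TTA GAT AGG CCC CGT CAT TCT AAT GGG ATG TCA TTC CGT AAG TCA GGA CTC CAT ATC AAC TTC AAG AGG ATG CAG AAG GAA GAT TAC — no ATG→stop ORF.
Frame +2: TCT TAG ATA GGC CCC GTC ATT CTA ATG GGA TGT CAT TCC GTA AGT CAG GAC TCC ATA TCA ACT TCA AGA GGA TGC AGA AGG AAG ATT — no ATG→stop ORF.
Frame +3: CTT AGA TAG GCC CCG TCA TTC TAA TGG GAT GTC ATT CCG TAA GTC AGG ACT CCA TAT CAA CTT CAA GAG GAT GCA GAA GGA AGA TTA — no ATG→stop ORF.
Frame -1: GTA ATC TTC CTT CTG CAT CCT CTT GAA GTT GAT ATG GAG TCC TGA CTT ACG GAA TGA CAT CCC ATT AGA ATG ACG GGG CCT ATC TAA GAA — ATG at 34, stop TGA at 43 → 12 nt; ATG at 70, stop TAA at 85 → 18 nt.
Frame -2: TAA TCT TCC TTC TGC ATC CTC TTG AAG TTG ATA TGG AGT CCT GAC TTA CGG AAT GAC ATC CCA TTA GAA TGA CGG GGC CTA TCT AAG — no ATG→stop ORF.
Frame -3: AAT CTT CCT TCT GCA TCC TCT TGA AGT TGA TAT GGA GTC CTG ACT TAC GGA ATG ACA TCC CAT TAG AAT GAC GGG GCC TAT CTA AGA — ATG at 54, stop TAG at 66 → 15 nt.
Longest ORF is 18 nt in frame -1 (positions 70–87).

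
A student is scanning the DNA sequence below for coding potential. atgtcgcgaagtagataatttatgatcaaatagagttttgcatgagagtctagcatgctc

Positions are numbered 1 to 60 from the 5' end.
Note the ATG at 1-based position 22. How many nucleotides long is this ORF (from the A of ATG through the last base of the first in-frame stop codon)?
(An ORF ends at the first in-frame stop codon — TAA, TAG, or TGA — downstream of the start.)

Codons from position 22: ATG (22–24), ATC (25–27), AAA (28–30), TAG (31–33).
TAG is the first in-frame stop; ORF spans 22–33, 12 nucleotides.

12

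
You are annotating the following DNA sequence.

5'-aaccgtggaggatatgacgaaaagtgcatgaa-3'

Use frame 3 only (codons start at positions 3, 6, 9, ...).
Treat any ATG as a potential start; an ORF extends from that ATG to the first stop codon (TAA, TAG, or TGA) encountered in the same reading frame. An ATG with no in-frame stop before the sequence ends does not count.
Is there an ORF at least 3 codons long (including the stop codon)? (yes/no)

Frame 3: CCG TGG AGG ATA TGA CGA AAA GTG CAT GAA — no ATG→stop ORF.
Largest ORF found is 0 codons < 3, so no.

no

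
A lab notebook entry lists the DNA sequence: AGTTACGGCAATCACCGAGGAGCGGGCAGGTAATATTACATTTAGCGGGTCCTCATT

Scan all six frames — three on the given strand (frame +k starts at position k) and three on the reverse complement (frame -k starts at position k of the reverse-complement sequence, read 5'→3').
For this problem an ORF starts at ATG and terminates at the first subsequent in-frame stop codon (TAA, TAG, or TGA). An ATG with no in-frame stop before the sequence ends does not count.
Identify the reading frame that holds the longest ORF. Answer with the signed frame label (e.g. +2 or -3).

Reverse complement (5'→3'): AATGAGGACCCGCTAAATGTAATATTACCTGCCCGCTCCTCGGTGATTGCCGTAACT
Frame +1: AGT TAC GGC AAT CAC CGA GGA GCG GGC AGG TAA TAT TAC ATT TAG CGG GTC CTC ATT — no ATG→stop ORF.
Frame +2: GTT ACG GCA ATC ACC GAG GAG CGG GCA GGT AAT ATT ACA TTT AGC GGG TCC TCA — no ATG→stop ORF.
Frame +3: TTA CGG CAA TCA CCG AGG AGC GGG CAG GTA ATA TTA CAT TTA GCG GGT CCT CAT — no ATG→stop ORF.
Frame -1: AAT GAG GAC CCG CTA AAT GTA ATA TTA CCT GCC CGC TCC TCG GTG ATT GCC GTA ACT — no ATG→stop ORF.
Frame -2: ATG AGG ACC CGC TAA ATG TAA TAT TAC CTG CCC GCT CCT CGG TGA TTG CCG TAA — ATG at 2, stop TAA at 14 → 15 nt; ATG at 17, stop TAA at 20 → 6 nt.
Frame -3: TGA GGA CCC GCT AAA TGT AAT ATT ACC TGC CCG CTC CTC GGT GAT TGC CGT AAC — no ATG→stop ORF.
Longest ORF is 15 nt in frame -2 (positions 2–16).

-2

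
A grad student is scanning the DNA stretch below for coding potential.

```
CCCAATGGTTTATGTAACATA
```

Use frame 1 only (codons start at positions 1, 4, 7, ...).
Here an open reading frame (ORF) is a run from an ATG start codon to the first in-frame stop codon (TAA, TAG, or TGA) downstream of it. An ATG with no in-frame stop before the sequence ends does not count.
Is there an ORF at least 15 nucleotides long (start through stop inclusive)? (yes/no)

Frame 1: CCC AAT GGT TTA TGT AAC ATA — no ATG→stop ORF.
Largest ORF found is 0 nucleotides < 15, so no.

no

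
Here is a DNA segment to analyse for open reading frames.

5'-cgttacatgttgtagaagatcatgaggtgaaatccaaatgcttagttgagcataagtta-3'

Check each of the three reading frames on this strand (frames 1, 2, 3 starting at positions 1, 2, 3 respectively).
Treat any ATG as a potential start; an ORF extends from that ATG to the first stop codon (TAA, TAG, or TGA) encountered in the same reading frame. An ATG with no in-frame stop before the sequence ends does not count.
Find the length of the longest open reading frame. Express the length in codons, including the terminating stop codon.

4

Frame 1: CGT TAC ATG TTG TAG AAG ATC ATG AGG TGA AAT CCA AAT GCT TAG TTG AGC ATA AGT — ATG at 7, stop TAG at 13 → 9 nt; ATG at 22, stop TGA at 28 → 9 nt.
Frame 2: GTT ACA TGT TGT AGA AGA TCA TGA GGT GAA ATC CAA ATG CTT AGT TGA GCA TAA GTT — ATG at 38, stop TGA at 47 → 12 nt.
Frame 3: TTA CAT GTT GTA GAA GAT CAT GAG GTG AAA TCC AAA TGC TTA GTT GAG CAT AAG TTA — no ATG→stop ORF.
Longest: frame 2, positions 38–49, 12 nt = 4 codons = 3 aa. → 4 codons.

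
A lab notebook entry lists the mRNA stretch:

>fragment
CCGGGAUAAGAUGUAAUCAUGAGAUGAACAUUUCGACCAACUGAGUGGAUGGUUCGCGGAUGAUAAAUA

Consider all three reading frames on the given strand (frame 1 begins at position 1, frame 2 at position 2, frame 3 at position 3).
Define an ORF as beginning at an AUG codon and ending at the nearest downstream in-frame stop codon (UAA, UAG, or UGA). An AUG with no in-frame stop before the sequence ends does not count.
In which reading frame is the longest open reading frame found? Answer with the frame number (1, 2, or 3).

Frame 1: CCG GGA UAA GAU GUA AUC AUG AGA UGA ACA UUU CGA CCA ACU GAG UGG AUG GUU CGC GGA UGA UAA AUA — AUG at 19, stop UGA at 25 → 9 nt; AUG at 49, stop UGA at 61 → 15 nt.
Frame 2: CGG GAU AAG AUG UAA UCA UGA GAU GAA CAU UUC GAC CAA CUG AGU GGA UGG UUC GCG GAU GAU AAA — AUG at 11, stop UAA at 14 → 6 nt.
Frame 3: GGG AUA AGA UGU AAU CAU GAG AUG AAC AUU UCG ACC AAC UGA GUG GAU GGU UCG CGG AUG AUA AAU — AUG at 24, stop UGA at 42 → 21 nt.
Longest ORF is 21 nt in frame 3 (positions 24–44).

3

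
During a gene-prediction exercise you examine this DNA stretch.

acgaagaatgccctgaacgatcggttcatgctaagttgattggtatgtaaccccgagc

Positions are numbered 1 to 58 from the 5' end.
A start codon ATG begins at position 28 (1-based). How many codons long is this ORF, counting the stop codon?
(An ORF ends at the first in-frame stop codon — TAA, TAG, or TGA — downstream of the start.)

Codons from position 28: ATG (28–30), CTA (31–33), AGT (34–36), TGA (37–39).
TGA is the first in-frame stop; that's 4 codons including the stop.

4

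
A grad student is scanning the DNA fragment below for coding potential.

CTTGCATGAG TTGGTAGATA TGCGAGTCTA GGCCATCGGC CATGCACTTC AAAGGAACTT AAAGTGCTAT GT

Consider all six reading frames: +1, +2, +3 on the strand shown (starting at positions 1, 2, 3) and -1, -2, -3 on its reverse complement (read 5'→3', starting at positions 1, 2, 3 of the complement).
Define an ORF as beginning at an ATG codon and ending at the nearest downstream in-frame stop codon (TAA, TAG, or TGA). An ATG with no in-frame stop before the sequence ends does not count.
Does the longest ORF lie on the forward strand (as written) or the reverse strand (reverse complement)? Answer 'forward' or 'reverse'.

forward

Reverse complement (5'→3'): ACATAGCACTTTAAGTTCCTTTGAAGTGCATGGCCGATGGCCTAGACTCGCATATCTACCAACTCATGCAAG
Frame +1: CTT GCA TGA GTT GGT AGA TAT GCG AGT CTA GGC CAT CGG CCA TGC ACT TCA AAG GAA CTT AAA GTG CTA TGT — no ATG→stop ORF.
Frame +2: TTG CAT GAG TTG GTA GAT ATG CGA GTC TAG GCC ATC GGC CAT GCA CTT CAA AGG AAC TTA AAG TGC TAT — ATG at 20, stop TAG at 29 → 12 nt.
Frame +3: TGC ATG AGT TGG TAG ATA TGC GAG TCT AGG CCA TCG GCC ATG CAC TTC AAA GGA ACT TAA AGT GCT ATG — ATG at 6, stop TAG at 15 → 12 nt; ATG at 42, stop TAA at 60 → 21 nt.
Frame -1: ACA TAG CAC TTT AAG TTC CTT TGA AGT GCA TGG CCG ATG GCC TAG ACT CGC ATA TCT ACC AAC TCA TGC AAG — ATG at 37, stop TAG at 43 → 9 nt.
Frame -2: CAT AGC ACT TTA AGT TCC TTT GAA GTG CAT GGC CGA TGG CCT AGA CTC GCA TAT CTA CCA ACT CAT GCA — no ATG→stop ORF.
Frame -3: ATA GCA CTT TAA GTT CCT TTG AAG TGC ATG GCC GAT GGC CTA GAC TCG CAT ATC TAC CAA CTC ATG CAA — no ATG→stop ORF.
Forward-strand max 21 nt; reverse-strand max 9 nt. The forward strand has the longer ORF.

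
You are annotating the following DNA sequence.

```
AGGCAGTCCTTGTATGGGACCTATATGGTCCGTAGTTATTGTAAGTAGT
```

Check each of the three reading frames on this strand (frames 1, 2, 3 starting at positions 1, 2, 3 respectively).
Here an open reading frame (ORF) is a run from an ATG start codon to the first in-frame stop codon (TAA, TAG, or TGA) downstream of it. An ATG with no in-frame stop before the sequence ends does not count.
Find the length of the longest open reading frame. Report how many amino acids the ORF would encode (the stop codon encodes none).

Frame 1: AGG CAG TCC TTG TAT GGG ACC TAT ATG GTC CGT AGT TAT TGT AAG TAG — ATG at 25, stop TAG at 46 → 24 nt.
Frame 2: GGC AGT CCT TGT ATG GGA CCT ATA TGG TCC GTA GTT ATT GTA AGT AGT — no ATG→stop ORF.
Frame 3: GCA GTC CTT GTA TGG GAC CTA TAT GGT CCG TAG TTA TTG TAA GTA — no ATG→stop ORF.
Longest: frame 1, positions 25–48, 24 nt = 8 codons = 7 aa. → 7 amino acids.

7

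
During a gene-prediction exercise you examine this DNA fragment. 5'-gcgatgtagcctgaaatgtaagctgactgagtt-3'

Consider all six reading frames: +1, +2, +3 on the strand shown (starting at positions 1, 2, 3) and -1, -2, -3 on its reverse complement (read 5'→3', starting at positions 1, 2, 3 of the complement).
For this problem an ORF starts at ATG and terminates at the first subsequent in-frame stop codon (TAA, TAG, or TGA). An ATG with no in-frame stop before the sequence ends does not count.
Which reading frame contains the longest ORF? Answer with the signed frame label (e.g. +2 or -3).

+1

Reverse complement (5'→3'): AACTCAGTCAGCTTACATTTCAGGCTACATCGC
Frame +1: GCG ATG TAG CCT GAA ATG TAA GCT GAC TGA GTT — ATG at 4, stop TAG at 7 → 6 nt; ATG at 16, stop TAA at 19 → 6 nt.
Frame +2: CGA TGT AGC CTG AAA TGT AAG CTG ACT GAG — no ATG→stop ORF.
Frame +3: GAT GTA GCC TGA AAT GTA AGC TGA CTG AGT — no ATG→stop ORF.
Frame -1: AAC TCA GTC AGC TTA CAT TTC AGG CTA CAT CGC — no ATG→stop ORF.
Frame -2: ACT CAG TCA GCT TAC ATT TCA GGC TAC ATC — no ATG→stop ORF.
Frame -3: CTC AGT CAG CTT ACA TTT CAG GCT ACA TCG — no ATG→stop ORF.
Longest ORF is 6 nt in frame +1 (positions 4–9).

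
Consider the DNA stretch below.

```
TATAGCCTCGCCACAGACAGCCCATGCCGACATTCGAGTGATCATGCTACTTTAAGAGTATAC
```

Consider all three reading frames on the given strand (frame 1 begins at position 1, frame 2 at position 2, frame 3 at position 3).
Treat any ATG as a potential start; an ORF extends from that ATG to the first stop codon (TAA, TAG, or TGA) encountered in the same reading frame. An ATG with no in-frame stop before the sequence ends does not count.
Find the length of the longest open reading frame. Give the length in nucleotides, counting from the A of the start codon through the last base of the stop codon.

Frame 1: TAT AGC CTC GCC ACA GAC AGC CCA TGC CGA CAT TCG AGT GAT CAT GCT ACT TTA AGA GTA TAC — no ATG→stop ORF.
Frame 2: ATA GCC TCG CCA CAG ACA GCC CAT GCC GAC ATT CGA GTG ATC ATG CTA CTT TAA GAG TAT — ATG at 44, stop TAA at 53 → 12 nt.
Frame 3: TAG CCT CGC CAC AGA CAG CCC ATG CCG ACA TTC GAG TGA TCA TGC TAC TTT AAG AGT ATA — ATG at 24, stop TGA at 39 → 18 nt.
Longest: frame 3, positions 24–41, 18 nt = 6 codons = 5 aa. → 18 nucleotides.

18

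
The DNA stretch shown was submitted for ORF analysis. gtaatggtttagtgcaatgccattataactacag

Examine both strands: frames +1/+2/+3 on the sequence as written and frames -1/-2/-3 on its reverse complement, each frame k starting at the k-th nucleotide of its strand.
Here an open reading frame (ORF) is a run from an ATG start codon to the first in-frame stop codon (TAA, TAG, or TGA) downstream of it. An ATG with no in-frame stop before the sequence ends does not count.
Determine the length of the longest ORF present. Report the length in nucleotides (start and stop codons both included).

15

Reverse complement (5'→3'): CTGTAGTTATAATGGCATTGCACTAAACCATTAC
Frame +1: GTA ATG GTT TAG TGC AAT GCC ATT ATA ACT ACA — ATG at 4, stop TAG at 10 → 9 nt.
Frame +2: TAA TGG TTT AGT GCA ATG CCA TTA TAA CTA CAG — ATG at 17, stop TAA at 26 → 12 nt.
Frame +3: AAT GGT TTA GTG CAA TGC CAT TAT AAC TAC — no ATG→stop ORF.
Frame -1: CTG TAG TTA TAA TGG CAT TGC ACT AAA CCA TTA — no ATG→stop ORF.
Frame -2: TGT AGT TAT AAT GGC ATT GCA CTA AAC CAT TAC — no ATG→stop ORF.
Frame -3: GTA GTT ATA ATG GCA TTG CAC TAA ACC ATT — ATG at 12, stop TAA at 24 → 15 nt.
Longest: frame -3, positions 12–26, 15 nt = 5 codons = 4 aa. → 15 nucleotides.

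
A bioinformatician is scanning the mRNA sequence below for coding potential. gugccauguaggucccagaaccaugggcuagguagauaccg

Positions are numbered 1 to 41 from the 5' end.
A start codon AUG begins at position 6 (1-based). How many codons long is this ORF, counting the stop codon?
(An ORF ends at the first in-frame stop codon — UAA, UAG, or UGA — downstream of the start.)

2

Codons from position 6: AUG (6–8), UAG (9–11).
UAG is the first in-frame stop; that's 2 codons including the stop.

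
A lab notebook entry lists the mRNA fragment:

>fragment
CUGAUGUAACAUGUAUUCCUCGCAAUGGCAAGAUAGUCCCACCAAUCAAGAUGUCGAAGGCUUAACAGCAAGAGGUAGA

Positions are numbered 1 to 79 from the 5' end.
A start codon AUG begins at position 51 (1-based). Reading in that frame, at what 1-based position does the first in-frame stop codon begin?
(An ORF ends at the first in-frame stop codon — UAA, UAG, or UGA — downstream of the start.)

63

Codons from position 51: AUG (51–53), UCG (54–56), AAG (57–59), GCU (60–62), UAA (63–65).
UAA is a stop codon; it begins at position 63.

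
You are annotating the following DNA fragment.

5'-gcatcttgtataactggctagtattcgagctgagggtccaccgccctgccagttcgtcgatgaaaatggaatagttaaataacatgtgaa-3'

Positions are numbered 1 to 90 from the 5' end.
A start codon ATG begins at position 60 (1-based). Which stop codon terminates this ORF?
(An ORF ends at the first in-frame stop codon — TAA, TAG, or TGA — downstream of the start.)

TAG

Codons from position 60: ATG (60–62), AAA (63–65), ATG (66–68), GAA (69–71), TAG (72–74).
The first in-frame stop codon is TAG.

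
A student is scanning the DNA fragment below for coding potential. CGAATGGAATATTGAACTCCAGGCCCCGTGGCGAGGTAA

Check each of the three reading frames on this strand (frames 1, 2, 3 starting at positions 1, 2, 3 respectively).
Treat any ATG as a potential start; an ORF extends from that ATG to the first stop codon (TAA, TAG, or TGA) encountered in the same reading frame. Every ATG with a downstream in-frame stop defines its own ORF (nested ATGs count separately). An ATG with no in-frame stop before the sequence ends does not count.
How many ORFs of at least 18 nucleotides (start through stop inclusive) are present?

0

Frame 1: CGA ATG GAA TAT TGA ACT CCA GGC CCC GTG GCG AGG TAA — ATG at 4, stop TGA at 13 → 12 nt.
Frame 2: GAA TGG AAT ATT GAA CTC CAG GCC CCG TGG CGA GGT — no ATG→stop ORF.
Frame 3: AAT GGA ATA TTG AAC TCC AGG CCC CGT GGC GAG GTA — no ATG→stop ORF.
No ORF reaches 18 nucleotides. Count = 0.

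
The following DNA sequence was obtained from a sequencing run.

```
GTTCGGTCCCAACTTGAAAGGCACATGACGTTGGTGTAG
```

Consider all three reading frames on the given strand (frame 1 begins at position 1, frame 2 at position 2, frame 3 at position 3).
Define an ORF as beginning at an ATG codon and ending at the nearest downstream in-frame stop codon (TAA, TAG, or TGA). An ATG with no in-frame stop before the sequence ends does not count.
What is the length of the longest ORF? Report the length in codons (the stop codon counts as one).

Frame 1: GTT CGG TCC CAA CTT GAA AGG CAC ATG ACG TTG GTG TAG — ATG at 25, stop TAG at 37 → 15 nt.
Frame 2: TTC GGT CCC AAC TTG AAA GGC ACA TGA CGT TGG TGT — no ATG→stop ORF.
Frame 3: TCG GTC CCA ACT TGA AAG GCA CAT GAC GTT GGT GTA — no ATG→stop ORF.
Longest: frame 1, positions 25–39, 15 nt = 5 codons = 4 aa. → 5 codons.

5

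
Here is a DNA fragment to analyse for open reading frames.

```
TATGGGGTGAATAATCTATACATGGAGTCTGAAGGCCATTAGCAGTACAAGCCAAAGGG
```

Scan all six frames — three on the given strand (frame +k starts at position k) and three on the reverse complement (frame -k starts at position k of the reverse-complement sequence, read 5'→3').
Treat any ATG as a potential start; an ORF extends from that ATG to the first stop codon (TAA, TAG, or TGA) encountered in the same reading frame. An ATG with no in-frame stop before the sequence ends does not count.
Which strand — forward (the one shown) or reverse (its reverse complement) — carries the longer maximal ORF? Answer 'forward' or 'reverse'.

reverse

Reverse complement (5'→3'): CCCTTTGGCTTGTACTGCTAATGGCCTTCAGACTCCATGTATAGATTATTCACCCCATA
Frame +1: TAT GGG GTG AAT AAT CTA TAC ATG GAG TCT GAA GGC CAT TAG CAG TAC AAG CCA AAG — ATG at 22, stop TAG at 40 → 21 nt.
Frame +2: ATG GGG TGA ATA ATC TAT ACA TGG AGT CTG AAG GCC ATT AGC AGT ACA AGC CAA AGG — ATG at 2, stop TGA at 8 → 9 nt.
Frame +3: TGG GGT GAA TAA TCT ATA CAT GGA GTC TGA AGG CCA TTA GCA GTA CAA GCC AAA GGG — no ATG→stop ORF.
Frame -1: CCC TTT GGC TTG TAC TGC TAA TGG CCT TCA GAC TCC ATG TAT AGA TTA TTC ACC CCA — no ATG→stop ORF.
Frame -2: CCT TTG GCT TGT ACT GCT AAT GGC CTT CAG ACT CCA TGT ATA GAT TAT TCA CCC CAT — no ATG→stop ORF.
Frame -3: CTT TGG CTT GTA CTG CTA ATG GCC TTC AGA CTC CAT GTA TAG ATT ATT CAC CCC ATA — ATG at 21, stop TAG at 42 → 24 nt.
Forward-strand max 21 nt; reverse-strand max 24 nt. The reverse strand has the longer ORF.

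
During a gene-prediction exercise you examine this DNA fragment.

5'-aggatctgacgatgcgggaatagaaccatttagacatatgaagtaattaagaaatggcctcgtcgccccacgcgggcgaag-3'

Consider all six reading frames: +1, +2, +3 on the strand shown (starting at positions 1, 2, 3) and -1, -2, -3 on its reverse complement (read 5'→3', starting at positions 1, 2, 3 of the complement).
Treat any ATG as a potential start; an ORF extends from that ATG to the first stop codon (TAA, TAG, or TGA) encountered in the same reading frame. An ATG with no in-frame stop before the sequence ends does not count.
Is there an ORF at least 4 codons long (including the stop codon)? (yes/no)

Reverse complement (5'→3'): CTTCGCCCGCGTGGGGCGACGAGGCCATTTCTTAATTACTTCATATGTCTAAATGGTTCTATTCCCGCATCGTCAGATCCT
Frame +1: AGG ATC TGA CGA TGC GGG AAT AGA ACC ATT TAG ACA TAT GAA GTA ATT AAG AAA TGG CCT CGT CGC CCC ACG CGG GCG AAG — no ATG→stop ORF.
Frame +2: GGA TCT GAC GAT GCG GGA ATA GAA CCA TTT AGA CAT ATG AAG TAA TTA AGA AAT GGC CTC GTC GCC CCA CGC GGG CGA — ATG at 38, stop TAA at 44 → 9 nt.
Frame +3: GAT CTG ACG ATG CGG GAA TAG AAC CAT TTA GAC ATA TGA AGT AAT TAA GAA ATG GCC TCG TCG CCC CAC GCG GGC GAA — ATG at 12, stop TAG at 21 → 12 nt.
Frame -1: CTT CGC CCG CGT GGG GCG ACG AGG CCA TTT CTT AAT TAC TTC ATA TGT CTA AAT GGT TCT ATT CCC GCA TCG TCA GAT CCT — no ATG→stop ORF.
Frame -2: TTC GCC CGC GTG GGG CGA CGA GGC CAT TTC TTA ATT ACT TCA TAT GTC TAA ATG GTT CTA TTC CCG CAT CGT CAG ATC — no ATG→stop ORF.
Frame -3: TCG CCC GCG TGG GGC GAC GAG GCC ATT TCT TAA TTA CTT CAT ATG TCT AAA TGG TTC TAT TCC CGC ATC GTC AGA TCC — no ATG→stop ORF.
Frame +3 has an ORF of 4 codons (positions 12–23) ≥ 4, so yes.

yes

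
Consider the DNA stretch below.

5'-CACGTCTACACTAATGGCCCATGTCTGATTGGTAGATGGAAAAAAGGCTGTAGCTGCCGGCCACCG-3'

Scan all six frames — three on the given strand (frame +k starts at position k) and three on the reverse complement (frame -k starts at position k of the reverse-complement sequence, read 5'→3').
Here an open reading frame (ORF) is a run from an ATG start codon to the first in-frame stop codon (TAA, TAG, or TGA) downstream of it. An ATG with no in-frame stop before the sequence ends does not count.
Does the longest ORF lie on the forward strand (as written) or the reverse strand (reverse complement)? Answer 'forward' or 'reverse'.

Reverse complement (5'→3'): CGGTGGCCGGCAGCTACAGCCTTTTTTCCATCTACCAATCAGACATGGGCCATTAGTGTAGACGTG
Frame +1: CAC GTC TAC ACT AAT GGC CCA TGT CTG ATT GGT AGA TGG AAA AAA GGC TGT AGC TGC CGG CCA CCG — no ATG→stop ORF.
Frame +2: ACG TCT ACA CTA ATG GCC CAT GTC TGA TTG GTA GAT GGA AAA AAG GCT GTA GCT GCC GGC CAC — ATG at 14, stop TGA at 26 → 15 nt.
Frame +3: CGT CTA CAC TAA TGG CCC ATG TCT GAT TGG TAG ATG GAA AAA AGG CTG TAG CTG CCG GCC ACC — ATG at 21, stop TAG at 33 → 15 nt; ATG at 36, stop TAG at 51 → 18 nt.
Frame -1: CGG TGG CCG GCA GCT ACA GCC TTT TTT CCA TCT ACC AAT CAG ACA TGG GCC ATT AGT GTA GAC GTG — no ATG→stop ORF.
Frame -2: GGT GGC CGG CAG CTA CAG CCT TTT TTC CAT CTA CCA ATC AGA CAT GGG CCA TTA GTG TAG ACG — no ATG→stop ORF.
Frame -3: GTG GCC GGC AGC TAC AGC CTT TTT TCC ATC TAC CAA TCA GAC ATG GGC CAT TAG TGT AGA CGT — ATG at 45, stop TAG at 54 → 12 nt.
Forward-strand max 18 nt; reverse-strand max 12 nt. The forward strand has the longer ORF.

forward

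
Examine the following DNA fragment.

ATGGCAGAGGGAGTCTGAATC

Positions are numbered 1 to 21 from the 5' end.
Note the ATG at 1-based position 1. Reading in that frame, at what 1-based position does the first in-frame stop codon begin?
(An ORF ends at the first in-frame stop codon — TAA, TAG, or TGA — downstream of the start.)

16

Codons from position 1: ATG (1–3), GCA (4–6), GAG (7–9), GGA (10–12), GTC (13–15), TGA (16–18).
TGA is a stop codon; it begins at position 16.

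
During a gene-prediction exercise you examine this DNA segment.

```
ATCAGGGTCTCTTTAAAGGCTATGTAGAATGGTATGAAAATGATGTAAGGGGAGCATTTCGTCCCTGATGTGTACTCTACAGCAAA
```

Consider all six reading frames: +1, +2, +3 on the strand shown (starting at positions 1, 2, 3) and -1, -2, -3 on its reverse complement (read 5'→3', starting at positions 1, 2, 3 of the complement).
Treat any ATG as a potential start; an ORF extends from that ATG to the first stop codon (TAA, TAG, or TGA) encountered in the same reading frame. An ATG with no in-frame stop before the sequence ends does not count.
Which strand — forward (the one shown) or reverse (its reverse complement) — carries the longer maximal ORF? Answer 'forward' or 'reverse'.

reverse

Reverse complement (5'→3'): TTTGCTGTAGAGTACACATCAGGGACGAAATGCTCCCCTTACATCATTTTCATACCATTCTACATAGCCTTTAAAGAGACCCTGAT
Frame +1: ATC AGG GTC TCT TTA AAG GCT ATG TAG AAT GGT ATG AAA ATG ATG TAA GGG GAG CAT TTC GTC CCT GAT GTG TAC TCT ACA GCA — ATG at 22, stop TAG at 25 → 6 nt; ATG at 34, stop TAA at 46 → 15 nt; ATG at 40, stop TAA at 46 → 9 nt; ATG at 43, stop TAA at 46 → 6 nt.
Frame +2: TCA GGG TCT CTT TAA AGG CTA TGT AGA ATG GTA TGA AAA TGA TGT AAG GGG AGC ATT TCG TCC CTG ATG TGT ACT CTA CAG CAA — ATG at 29, stop TGA at 35 → 9 nt.
Frame +3: CAG GGT CTC TTT AAA GGC TAT GTA GAA TGG TAT GAA AAT GAT GTA AGG GGA GCA TTT CGT CCC TGA TGT GTA CTC TAC AGC AAA — no ATG→stop ORF.
Frame -1: TTT GCT GTA GAG TAC ACA TCA GGG ACG AAA TGC TCC CCT TAC ATC ATT TTC ATA CCA TTC TAC ATA GCC TTT AAA GAG ACC CTG — no ATG→stop ORF.
Frame -2: TTG CTG TAG AGT ACA CAT CAG GGA CGA AAT GCT CCC CTT ACA TCA TTT TCA TAC CAT TCT ACA TAG CCT TTA AAG AGA CCC TGA — no ATG→stop ORF.
Frame -3: TGC TGT AGA GTA CAC ATC AGG GAC GAA ATG CTC CCC TTA CAT CAT TTT CAT ACC ATT CTA CAT AGC CTT TAA AGA GAC CCT GAT — ATG at 30, stop TAA at 72 → 45 nt.
Forward-strand max 15 nt; reverse-strand max 45 nt. The reverse strand has the longer ORF.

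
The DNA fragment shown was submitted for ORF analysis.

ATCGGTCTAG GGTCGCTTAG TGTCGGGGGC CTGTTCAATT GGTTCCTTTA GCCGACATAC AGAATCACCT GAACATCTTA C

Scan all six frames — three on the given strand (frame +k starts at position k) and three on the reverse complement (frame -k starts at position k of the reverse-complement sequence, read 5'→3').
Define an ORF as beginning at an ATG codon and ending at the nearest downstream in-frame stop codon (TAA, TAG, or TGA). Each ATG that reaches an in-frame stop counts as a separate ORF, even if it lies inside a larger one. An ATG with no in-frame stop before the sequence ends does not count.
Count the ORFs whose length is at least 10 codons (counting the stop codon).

0

Reverse complement (5'→3'): GTAAGATGTTCAGGTGATTCTGTATGTCGGCTAAAGGAACCAATTGAACAGGCCCCCGACACTAAGCGACCCTAGACCGAT
Frame +1: ATC GGT CTA GGG TCG CTT AGT GTC GGG GGC CTG TTC AAT TGG TTC CTT TAG CCG ACA TAC AGA ATC ACC TGA ACA TCT TAC — no ATG→stop ORF.
Frame +2: TCG GTC TAG GGT CGC TTA GTG TCG GGG GCC TGT TCA ATT GGT TCC TTT AGC CGA CAT ACA GAA TCA CCT GAA CAT CTT — no ATG→stop ORF.
Frame +3: CGG TCT AGG GTC GCT TAG TGT CGG GGG CCT GTT CAA TTG GTT CCT TTA GCC GAC ATA CAG AAT CAC CTG AAC ATC TTA — no ATG→stop ORF.
Frame -1: GTA AGA TGT TCA GGT GAT TCT GTA TGT CGG CTA AAG GAA CCA ATT GAA CAG GCC CCC GAC ACT AAG CGA CCC TAG ACC GAT — no ATG→stop ORF.
Frame -2: TAA GAT GTT CAG GTG ATT CTG TAT GTC GGC TAA AGG AAC CAA TTG AAC AGG CCC CCG ACA CTA AGC GAC CCT AGA CCG — no ATG→stop ORF.
Frame -3: AAG ATG TTC AGG TGA TTC TGT ATG TCG GCT AAA GGA ACC AAT TGA ACA GGC CCC CGA CAC TAA GCG ACC CTA GAC CGA — ATG at 6, stop TGA at 15 → 12 nt; ATG at 24, stop TGA at 45 → 24 nt.
No ORF reaches 10 codons. Count = 0.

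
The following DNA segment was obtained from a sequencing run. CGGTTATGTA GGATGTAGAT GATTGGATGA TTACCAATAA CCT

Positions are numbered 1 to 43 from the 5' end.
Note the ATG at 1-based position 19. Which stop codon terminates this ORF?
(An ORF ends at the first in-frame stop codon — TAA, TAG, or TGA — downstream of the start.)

Codons from position 19: ATG (19–21), ATT (22–24), GGA (25–27), TGA (28–30).
The first in-frame stop codon is TGA.

TGA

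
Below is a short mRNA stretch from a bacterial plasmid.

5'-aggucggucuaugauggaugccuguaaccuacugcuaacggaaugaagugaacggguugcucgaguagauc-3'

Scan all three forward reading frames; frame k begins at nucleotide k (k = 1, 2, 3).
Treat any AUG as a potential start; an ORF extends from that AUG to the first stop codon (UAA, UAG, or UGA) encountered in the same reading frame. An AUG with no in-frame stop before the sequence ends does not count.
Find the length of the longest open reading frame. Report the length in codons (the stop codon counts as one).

12

Frame 1: AGG UCG GUC UAU GAU GGA UGC CUG UAA CCU ACU GCU AAC GGA AUG AAG UGA ACG GGU UGC UCG AGU AGA — AUG at 43, stop UGA at 49 → 9 nt.
Frame 2: GGU CGG UCU AUG AUG GAU GCC UGU AAC CUA CUG CUA ACG GAA UGA AGU GAA CGG GUU GCU CGA GUA GAU — AUG at 11, stop UGA at 44 → 36 nt; AUG at 14, stop UGA at 44 → 33 nt.
Frame 3: GUC GGU CUA UGA UGG AUG CCU GUA ACC UAC UGC UAA CGG AAU GAA GUG AAC GGG UUG CUC GAG UAG AUC — AUG at 18, stop UAA at 36 → 21 nt.
Longest: frame 2, positions 11–46, 36 nt = 12 codons = 11 aa. → 12 codons.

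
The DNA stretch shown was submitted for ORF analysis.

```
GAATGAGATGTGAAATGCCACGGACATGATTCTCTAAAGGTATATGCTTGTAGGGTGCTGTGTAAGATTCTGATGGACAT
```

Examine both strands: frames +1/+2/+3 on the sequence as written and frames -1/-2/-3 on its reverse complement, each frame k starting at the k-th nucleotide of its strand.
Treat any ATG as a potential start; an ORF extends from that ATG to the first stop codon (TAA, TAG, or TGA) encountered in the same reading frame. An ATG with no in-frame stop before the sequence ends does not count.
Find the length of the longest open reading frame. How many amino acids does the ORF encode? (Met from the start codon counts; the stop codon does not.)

9

Reverse complement (5'→3'): ATGTCCATCAGAATCTTACACAGCACCCTACAAGCATATACCTTTAGAGAATCATGTCCGTGGCATTTCACATCTCATTC
Frame +1: GAA TGA GAT GTG AAA TGC CAC GGA CAT GAT TCT CTA AAG GTA TAT GCT TGT AGG GTG CTG TGT AAG ATT CTG ATG GAC — no ATG→stop ORF.
Frame +2: AAT GAG ATG TGA AAT GCC ACG GAC ATG ATT CTC TAA AGG TAT ATG CTT GTA GGG TGC TGT GTA AGA TTC TGA TGG ACA — ATG at 8, stop TGA at 11 → 6 nt; ATG at 26, stop TAA at 35 → 12 nt; ATG at 44, stop TGA at 71 → 30 nt.
Frame +3: ATG AGA TGT GAA ATG CCA CGG ACA TGA TTC TCT AAA GGT ATA TGC TTG TAG GGT GCT GTG TAA GAT TCT GAT GGA CAT — ATG at 3, stop TGA at 27 → 27 nt; ATG at 15, stop TGA at 27 → 15 nt.
Frame -1: ATG TCC ATC AGA ATC TTA CAC AGC ACC CTA CAA GCA TAT ACC TTT AGA GAA TCA TGT CCG TGG CAT TTC ACA TCT CAT — no ATG→stop ORF.
Frame -2: TGT CCA TCA GAA TCT TAC ACA GCA CCC TAC AAG CAT ATA CCT TTA GAG AAT CAT GTC CGT GGC ATT TCA CAT CTC ATT — no ATG→stop ORF.
Frame -3: GTC CAT CAG AAT CTT ACA CAG CAC CCT ACA AGC ATA TAC CTT TAG AGA ATC ATG TCC GTG GCA TTT CAC ATC TCA TTC — no ATG→stop ORF.
Longest: frame +2, positions 44–73, 30 nt = 10 codons = 9 aa. → 9 amino acids.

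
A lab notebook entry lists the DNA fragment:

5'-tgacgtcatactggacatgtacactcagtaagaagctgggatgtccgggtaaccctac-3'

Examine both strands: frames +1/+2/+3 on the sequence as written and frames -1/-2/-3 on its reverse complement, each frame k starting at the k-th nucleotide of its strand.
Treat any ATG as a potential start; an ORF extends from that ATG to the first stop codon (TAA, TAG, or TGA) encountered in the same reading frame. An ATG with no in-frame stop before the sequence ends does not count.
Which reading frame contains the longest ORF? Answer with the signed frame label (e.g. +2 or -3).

Reverse complement (5'→3'): GTAGGGTTACCCGGACATCCCAGCTTCTTACTGAGTGTACATGTCCAGTATGACGTCA
Frame +1: TGA CGT CAT ACT GGA CAT GTA CAC TCA GTA AGA AGC TGG GAT GTC CGG GTA ACC CTA — no ATG→stop ORF.
Frame +2: GAC GTC ATA CTG GAC ATG TAC ACT CAG TAA GAA GCT GGG ATG TCC GGG TAA CCC TAC — ATG at 17, stop TAA at 29 → 15 nt; ATG at 41, stop TAA at 50 → 12 nt.
Frame +3: ACG TCA TAC TGG ACA TGT ACA CTC AGT AAG AAG CTG GGA TGT CCG GGT AAC CCT — no ATG→stop ORF.
Frame -1: GTA GGG TTA CCC GGA CAT CCC AGC TTC TTA CTG AGT GTA CAT GTC CAG TAT GAC GTC — no ATG→stop ORF.
Frame -2: TAG GGT TAC CCG GAC ATC CCA GCT TCT TAC TGA GTG TAC ATG TCC AGT ATG ACG TCA — no ATG→stop ORF.
Frame -3: AGG GTT ACC CGG ACA TCC CAG CTT CTT ACT GAG TGT ACA TGT CCA GTA TGA CGT — no ATG→stop ORF.
Longest ORF is 15 nt in frame +2 (positions 17–31).

+2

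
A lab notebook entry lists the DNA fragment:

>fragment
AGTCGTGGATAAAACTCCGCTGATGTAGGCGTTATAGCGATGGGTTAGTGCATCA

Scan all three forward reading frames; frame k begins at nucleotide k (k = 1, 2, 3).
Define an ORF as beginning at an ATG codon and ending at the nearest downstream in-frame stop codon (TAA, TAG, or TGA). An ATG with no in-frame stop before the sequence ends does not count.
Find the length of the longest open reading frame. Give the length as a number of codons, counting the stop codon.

Frame 1: AGT CGT GGA TAA AAC TCC GCT GAT GTA GGC GTT ATA GCG ATG GGT TAG TGC ATC — ATG at 40, stop TAG at 46 → 9 nt.
Frame 2: GTC GTG GAT AAA ACT CCG CTG ATG TAG GCG TTA TAG CGA TGG GTT AGT GCA TCA — ATG at 23, stop TAG at 26 → 6 nt.
Frame 3: TCG TGG ATA AAA CTC CGC TGA TGT AGG CGT TAT AGC GAT GGG TTA GTG CAT — no ATG→stop ORF.
Longest: frame 1, positions 40–48, 9 nt = 3 codons = 2 aa. → 3 codons.

3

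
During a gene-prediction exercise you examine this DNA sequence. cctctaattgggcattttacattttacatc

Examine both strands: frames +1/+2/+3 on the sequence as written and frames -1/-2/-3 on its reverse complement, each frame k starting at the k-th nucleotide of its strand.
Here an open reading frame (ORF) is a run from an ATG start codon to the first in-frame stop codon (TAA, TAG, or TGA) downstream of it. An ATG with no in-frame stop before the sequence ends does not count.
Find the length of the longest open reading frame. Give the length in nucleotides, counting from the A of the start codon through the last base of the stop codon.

Reverse complement (5'→3'): GATGTAAAATGTAAAATGCCCAATTAGAGG
Frame +1: CCT CTA ATT GGG CAT TTT ACA TTT TAC ATC — no ATG→stop ORF.
Frame +2: CTC TAA TTG GGC ATT TTA CAT TTT ACA — no ATG→stop ORF.
Frame +3: TCT AAT TGG GCA TTT TAC ATT TTA CAT — no ATG→stop ORF.
Frame -1: GAT GTA AAA TGT AAA ATG CCC AAT TAG AGG — ATG at 16, stop TAG at 25 → 12 nt.
Frame -2: ATG TAA AAT GTA AAA TGC CCA ATT AGA — ATG at 2, stop TAA at 5 → 6 nt.
Frame -3: TGT AAA ATG TAA AAT GCC CAA TTA GAG — ATG at 9, stop TAA at 12 → 6 nt.
Longest: frame -1, positions 16–27, 12 nt = 4 codons = 3 aa. → 12 nucleotides.

12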